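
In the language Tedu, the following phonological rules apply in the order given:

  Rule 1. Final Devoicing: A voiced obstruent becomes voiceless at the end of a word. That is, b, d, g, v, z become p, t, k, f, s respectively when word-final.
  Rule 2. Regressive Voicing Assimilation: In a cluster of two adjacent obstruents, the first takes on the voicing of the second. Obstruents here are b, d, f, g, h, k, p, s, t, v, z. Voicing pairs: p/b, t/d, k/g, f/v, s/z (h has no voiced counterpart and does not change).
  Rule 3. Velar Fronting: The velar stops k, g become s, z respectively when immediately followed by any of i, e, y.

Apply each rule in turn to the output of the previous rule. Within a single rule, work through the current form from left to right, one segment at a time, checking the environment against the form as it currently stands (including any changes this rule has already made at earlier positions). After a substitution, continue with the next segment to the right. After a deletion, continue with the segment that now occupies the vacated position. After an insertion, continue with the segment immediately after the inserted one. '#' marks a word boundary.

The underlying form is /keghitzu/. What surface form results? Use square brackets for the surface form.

[sekhidzu]

Rule 1 Final Devoicing: no change — [keghitzu]
Rule 2 Regressive Voicing Assimilation: [keghitzu] → [kekhidzu]
Rule 3 Velar Fronting: [kekhidzu] → [sekhidzu]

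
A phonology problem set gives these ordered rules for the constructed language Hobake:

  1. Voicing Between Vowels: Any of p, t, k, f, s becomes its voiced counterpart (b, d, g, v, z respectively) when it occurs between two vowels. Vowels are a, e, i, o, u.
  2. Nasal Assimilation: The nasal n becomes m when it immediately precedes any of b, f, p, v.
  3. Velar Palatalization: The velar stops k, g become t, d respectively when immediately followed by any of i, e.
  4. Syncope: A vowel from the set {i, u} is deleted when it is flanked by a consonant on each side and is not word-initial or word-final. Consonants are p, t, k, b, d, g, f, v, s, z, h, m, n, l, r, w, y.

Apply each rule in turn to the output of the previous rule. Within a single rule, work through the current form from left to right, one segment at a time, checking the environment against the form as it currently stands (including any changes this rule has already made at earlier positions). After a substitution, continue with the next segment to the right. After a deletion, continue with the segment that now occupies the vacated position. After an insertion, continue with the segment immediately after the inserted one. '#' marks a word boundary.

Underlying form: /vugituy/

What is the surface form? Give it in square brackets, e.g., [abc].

[vddy]

1 Voicing Between Vowels: [vugituy] → [vugiduy]
2 Nasal Assimilation: no change — [vugiduy]
3 Velar Palatalization: [vugiduy] → [vudiduy]
4 Syncope: [vudiduy] → [vddy]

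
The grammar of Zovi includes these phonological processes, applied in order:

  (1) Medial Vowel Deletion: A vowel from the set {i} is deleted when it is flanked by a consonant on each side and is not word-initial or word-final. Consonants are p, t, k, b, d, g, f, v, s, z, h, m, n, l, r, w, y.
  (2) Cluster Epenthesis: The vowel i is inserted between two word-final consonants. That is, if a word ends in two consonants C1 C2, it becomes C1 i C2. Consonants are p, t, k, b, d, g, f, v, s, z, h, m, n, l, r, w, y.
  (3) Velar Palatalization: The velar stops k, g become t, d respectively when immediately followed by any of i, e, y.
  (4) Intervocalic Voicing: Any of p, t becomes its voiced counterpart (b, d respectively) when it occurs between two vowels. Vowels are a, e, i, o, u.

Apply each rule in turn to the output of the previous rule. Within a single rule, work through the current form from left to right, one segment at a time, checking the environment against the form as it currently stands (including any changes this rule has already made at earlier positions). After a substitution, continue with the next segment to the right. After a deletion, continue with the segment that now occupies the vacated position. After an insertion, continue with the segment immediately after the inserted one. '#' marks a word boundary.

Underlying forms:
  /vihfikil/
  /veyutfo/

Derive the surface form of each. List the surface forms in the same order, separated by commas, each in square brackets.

/vihfikil/:
  (1) Medial Vowel Deletion: [vihfikil] → [vhfkl]
  (2) Cluster Epenthesis: [vhfkl] → [vhfkil]
  (3) Velar Palatalization: [vhfkil] → [vhftil]
  (4) Intervocalic Voicing: no change — [vhftil]
/veyutfo/:
  (1) Medial Vowel Deletion: no change — [veyutfo]
  (2) Cluster Epenthesis: no change — [veyutfo]
  (3) Velar Palatalization: no change — [veyutfo]
  (4) Intervocalic Voicing: no change — [veyutfo]

[vhftil], [veyutfo]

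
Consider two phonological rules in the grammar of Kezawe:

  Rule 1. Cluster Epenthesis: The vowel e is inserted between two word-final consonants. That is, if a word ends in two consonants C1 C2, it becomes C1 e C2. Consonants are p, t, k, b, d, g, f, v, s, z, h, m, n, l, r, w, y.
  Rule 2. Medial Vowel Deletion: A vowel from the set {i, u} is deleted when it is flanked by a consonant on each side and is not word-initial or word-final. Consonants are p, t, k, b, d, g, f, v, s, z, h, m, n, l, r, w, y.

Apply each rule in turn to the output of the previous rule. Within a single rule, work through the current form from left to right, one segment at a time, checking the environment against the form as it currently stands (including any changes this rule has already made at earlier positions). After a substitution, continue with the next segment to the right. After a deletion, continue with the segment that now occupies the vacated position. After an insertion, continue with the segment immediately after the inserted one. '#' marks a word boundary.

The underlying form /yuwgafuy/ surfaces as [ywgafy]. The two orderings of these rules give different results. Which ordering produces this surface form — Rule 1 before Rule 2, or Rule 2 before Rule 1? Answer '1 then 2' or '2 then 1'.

Order 1 then 2:
  1 Cluster Epenthesis: no change — [yuwgafuy]
  2 Medial Vowel Deletion: [yuwgafuy] → [ywgafy]
  result: [ywgafy]
Order 2 then 1:
  2 Medial Vowel Deletion: [yuwgafuy] → [ywgafy]
  1 Cluster Epenthesis: [ywgafy] → [ywgafey]
  result: [ywgafey]

1 then 2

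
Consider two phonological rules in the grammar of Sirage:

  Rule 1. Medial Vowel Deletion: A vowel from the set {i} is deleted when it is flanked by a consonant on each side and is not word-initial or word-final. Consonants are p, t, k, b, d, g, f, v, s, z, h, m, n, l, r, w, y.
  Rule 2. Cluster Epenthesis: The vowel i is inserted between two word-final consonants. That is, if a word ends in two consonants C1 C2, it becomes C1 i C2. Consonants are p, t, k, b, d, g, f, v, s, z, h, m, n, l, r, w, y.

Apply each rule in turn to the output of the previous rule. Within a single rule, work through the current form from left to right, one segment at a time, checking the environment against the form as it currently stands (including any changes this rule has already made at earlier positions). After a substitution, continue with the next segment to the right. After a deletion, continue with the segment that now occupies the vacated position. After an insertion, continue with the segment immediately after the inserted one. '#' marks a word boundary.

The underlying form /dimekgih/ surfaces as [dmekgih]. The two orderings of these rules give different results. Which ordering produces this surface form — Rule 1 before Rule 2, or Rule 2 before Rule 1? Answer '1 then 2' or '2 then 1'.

Order 1 then 2:
  1 Medial Vowel Deletion: [dimekgih] → [dmekgh]
  2 Cluster Epenthesis: [dmekgh] → [dmekgih]
  result: [dmekgih]
Order 2 then 1:
  2 Cluster Epenthesis: no change — [dimekgih]
  1 Medial Vowel Deletion: [dimekgih] → [dmekgh]
  result: [dmekgh]

1 then 2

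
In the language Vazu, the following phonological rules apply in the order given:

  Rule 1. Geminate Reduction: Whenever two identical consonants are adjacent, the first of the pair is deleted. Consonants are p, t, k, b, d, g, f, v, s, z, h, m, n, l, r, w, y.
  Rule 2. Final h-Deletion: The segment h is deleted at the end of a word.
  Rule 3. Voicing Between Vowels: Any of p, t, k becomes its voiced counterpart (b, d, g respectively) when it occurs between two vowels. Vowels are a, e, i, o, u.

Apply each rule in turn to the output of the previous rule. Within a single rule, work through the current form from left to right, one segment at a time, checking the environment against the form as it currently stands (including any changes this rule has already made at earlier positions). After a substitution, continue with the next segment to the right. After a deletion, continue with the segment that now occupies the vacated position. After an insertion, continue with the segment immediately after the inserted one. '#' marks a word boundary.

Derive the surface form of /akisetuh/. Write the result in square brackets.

[agisedu]

Rule 1 Geminate Reduction: no change — [akisetuh]
Rule 2 Final h-Deletion: [akisetuh] → [akisetu]
Rule 3 Voicing Between Vowels: [akisetu] → [agisedu]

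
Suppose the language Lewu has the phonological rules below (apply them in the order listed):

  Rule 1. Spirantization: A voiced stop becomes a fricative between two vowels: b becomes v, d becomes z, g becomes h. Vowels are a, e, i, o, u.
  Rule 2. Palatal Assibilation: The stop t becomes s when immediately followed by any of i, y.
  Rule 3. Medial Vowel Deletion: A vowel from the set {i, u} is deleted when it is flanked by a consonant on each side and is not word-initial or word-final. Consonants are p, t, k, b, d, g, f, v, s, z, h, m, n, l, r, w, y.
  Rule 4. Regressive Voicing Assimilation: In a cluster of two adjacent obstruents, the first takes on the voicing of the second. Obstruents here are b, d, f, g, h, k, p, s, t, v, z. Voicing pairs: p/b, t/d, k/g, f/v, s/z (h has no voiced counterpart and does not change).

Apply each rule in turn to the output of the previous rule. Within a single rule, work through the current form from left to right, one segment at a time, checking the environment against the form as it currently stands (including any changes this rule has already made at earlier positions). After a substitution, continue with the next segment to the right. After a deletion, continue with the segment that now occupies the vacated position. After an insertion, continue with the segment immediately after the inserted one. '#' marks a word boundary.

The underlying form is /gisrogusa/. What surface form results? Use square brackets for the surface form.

[ksrohsa]

Rule 1 Spirantization: [gisrogusa] → [gisrohusa]
Rule 2 Palatal Assibilation: no change — [gisrohusa]
Rule 3 Medial Vowel Deletion: [gisrohusa] → [gsrohsa]
Rule 4 Regressive Voicing Assimilation: [gsrohsa] → [ksrohsa]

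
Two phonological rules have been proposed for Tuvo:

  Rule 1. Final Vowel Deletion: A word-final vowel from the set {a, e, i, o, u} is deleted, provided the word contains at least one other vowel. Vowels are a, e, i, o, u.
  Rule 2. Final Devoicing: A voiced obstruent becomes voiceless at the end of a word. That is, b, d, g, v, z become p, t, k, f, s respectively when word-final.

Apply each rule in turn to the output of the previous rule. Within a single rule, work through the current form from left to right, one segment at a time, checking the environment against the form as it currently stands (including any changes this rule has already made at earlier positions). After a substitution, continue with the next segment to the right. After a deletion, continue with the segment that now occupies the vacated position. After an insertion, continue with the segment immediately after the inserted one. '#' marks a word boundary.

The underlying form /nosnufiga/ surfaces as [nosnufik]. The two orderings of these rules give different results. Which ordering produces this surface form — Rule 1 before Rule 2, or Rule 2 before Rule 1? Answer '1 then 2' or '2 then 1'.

Order 1 then 2:
  1 Final Vowel Deletion: [nosnufiga] → [nosnufig]
  2 Final Devoicing: [nosnufig] → [nosnufik]
  result: [nosnufik]
Order 2 then 1:
  2 Final Devoicing: no change — [nosnufiga]
  1 Final Vowel Deletion: [nosnufiga] → [nosnufig]
  result: [nosnufig]

1 then 2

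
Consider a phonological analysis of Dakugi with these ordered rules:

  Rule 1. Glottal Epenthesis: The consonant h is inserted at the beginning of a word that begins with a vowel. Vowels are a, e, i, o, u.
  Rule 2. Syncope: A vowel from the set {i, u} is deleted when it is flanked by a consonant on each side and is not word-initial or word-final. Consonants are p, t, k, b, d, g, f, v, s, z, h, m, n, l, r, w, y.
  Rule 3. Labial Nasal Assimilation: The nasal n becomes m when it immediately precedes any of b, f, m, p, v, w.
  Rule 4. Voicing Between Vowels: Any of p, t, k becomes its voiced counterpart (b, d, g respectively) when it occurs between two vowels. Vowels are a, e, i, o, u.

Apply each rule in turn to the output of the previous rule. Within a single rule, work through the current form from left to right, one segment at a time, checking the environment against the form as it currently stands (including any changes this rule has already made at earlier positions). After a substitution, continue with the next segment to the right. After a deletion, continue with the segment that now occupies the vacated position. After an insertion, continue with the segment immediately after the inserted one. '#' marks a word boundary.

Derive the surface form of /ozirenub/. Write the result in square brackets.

Rule 1 Glottal Epenthesis: [ozirenub] → [hozirenub]
Rule 2 Syncope: [hozirenub] → [hozrenb]
Rule 3 Labial Nasal Assimilation: [hozrenb] → [hozremb]
Rule 4 Voicing Between Vowels: no change — [hozremb]

[hozremb]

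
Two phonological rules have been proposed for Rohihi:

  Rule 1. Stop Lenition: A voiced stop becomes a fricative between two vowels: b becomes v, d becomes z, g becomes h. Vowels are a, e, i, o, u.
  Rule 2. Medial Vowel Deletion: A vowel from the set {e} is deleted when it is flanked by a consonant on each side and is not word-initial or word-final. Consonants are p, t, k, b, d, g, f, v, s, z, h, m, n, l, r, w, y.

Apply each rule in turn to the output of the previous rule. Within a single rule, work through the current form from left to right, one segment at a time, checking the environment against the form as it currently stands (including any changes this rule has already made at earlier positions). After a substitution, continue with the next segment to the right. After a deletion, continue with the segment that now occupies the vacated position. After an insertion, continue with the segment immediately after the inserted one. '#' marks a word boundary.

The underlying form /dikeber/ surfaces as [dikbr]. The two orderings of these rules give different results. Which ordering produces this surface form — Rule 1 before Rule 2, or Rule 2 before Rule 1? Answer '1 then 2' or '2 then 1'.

2 then 1

Order 1 then 2:
  1 Stop Lenition: [dikeber] → [dikever]
  2 Medial Vowel Deletion: [dikever] → [dikvr]
  result: [dikvr]
Order 2 then 1:
  2 Medial Vowel Deletion: [dikeber] → [dikbr]
  1 Stop Lenition: no change — [dikbr]
  result: [dikbr]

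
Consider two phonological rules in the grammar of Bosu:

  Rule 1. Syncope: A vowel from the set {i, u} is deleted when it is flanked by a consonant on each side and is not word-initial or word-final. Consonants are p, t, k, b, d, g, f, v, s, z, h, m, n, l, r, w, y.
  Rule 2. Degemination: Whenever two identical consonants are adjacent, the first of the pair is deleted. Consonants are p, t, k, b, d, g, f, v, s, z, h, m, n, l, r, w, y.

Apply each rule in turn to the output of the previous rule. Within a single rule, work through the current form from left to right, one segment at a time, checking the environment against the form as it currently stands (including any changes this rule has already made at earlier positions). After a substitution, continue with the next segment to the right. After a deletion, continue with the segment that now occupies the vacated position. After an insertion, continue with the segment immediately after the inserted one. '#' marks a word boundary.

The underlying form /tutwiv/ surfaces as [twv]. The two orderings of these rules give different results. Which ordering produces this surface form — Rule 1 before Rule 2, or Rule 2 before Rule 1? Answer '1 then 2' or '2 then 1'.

1 then 2

Order 1 then 2:
  1 Syncope: [tutwiv] → [ttwv]
  2 Degemination: [ttwv] → [twv]
  result: [twv]
Order 2 then 1:
  2 Degemination: no change — [tutwiv]
  1 Syncope: [tutwiv] → [ttwv]
  result: [ttwv]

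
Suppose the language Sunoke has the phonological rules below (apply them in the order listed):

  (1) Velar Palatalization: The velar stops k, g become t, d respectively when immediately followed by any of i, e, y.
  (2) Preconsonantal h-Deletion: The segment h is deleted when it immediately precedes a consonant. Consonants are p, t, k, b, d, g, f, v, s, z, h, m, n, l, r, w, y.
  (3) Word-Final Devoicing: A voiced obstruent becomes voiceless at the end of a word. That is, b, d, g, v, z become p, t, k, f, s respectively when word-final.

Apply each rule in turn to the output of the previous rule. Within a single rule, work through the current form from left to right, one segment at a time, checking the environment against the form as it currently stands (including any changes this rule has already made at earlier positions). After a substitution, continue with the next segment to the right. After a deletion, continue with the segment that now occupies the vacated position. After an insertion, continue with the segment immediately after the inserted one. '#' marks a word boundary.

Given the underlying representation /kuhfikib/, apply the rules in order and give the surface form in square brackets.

[kufitip]

(1) Velar Palatalization: [kuhfikib] → [kuhfitib]
(2) Preconsonantal h-Deletion: [kuhfitib] → [kufitib]
(3) Word-Final Devoicing: [kufitib] → [kufitip]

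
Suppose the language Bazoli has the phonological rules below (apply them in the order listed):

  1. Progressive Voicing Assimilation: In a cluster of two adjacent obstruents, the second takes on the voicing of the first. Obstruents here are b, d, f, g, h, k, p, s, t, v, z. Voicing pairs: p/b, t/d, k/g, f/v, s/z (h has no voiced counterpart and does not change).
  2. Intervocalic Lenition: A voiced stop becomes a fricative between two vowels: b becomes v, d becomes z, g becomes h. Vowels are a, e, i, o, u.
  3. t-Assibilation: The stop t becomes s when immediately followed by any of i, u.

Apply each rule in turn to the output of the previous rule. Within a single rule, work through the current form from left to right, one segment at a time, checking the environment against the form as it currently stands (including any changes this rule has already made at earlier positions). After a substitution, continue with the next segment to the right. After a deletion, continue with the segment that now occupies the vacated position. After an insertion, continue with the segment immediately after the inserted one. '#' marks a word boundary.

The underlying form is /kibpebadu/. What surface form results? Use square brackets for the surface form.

[kibbevazu]

1 Progressive Voicing Assimilation: [kibpebadu] → [kibbebadu]
2 Intervocalic Lenition: [kibbebadu] → [kibbevazu]
3 t-Assibilation: no change — [kibbevazu]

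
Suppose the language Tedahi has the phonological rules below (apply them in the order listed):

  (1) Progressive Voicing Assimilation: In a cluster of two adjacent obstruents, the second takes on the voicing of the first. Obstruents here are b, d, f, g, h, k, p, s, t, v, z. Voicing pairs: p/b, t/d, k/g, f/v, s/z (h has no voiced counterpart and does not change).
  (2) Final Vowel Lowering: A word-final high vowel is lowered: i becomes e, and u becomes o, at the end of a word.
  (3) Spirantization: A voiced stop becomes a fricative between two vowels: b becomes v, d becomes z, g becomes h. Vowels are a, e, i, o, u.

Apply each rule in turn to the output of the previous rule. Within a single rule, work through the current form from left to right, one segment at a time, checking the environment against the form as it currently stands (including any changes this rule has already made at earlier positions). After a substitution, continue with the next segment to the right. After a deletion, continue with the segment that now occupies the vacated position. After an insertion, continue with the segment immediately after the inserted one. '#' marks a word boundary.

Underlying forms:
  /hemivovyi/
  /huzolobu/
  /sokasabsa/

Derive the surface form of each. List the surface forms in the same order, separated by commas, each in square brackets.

/hemivovyi/:
  (1) Progressive Voicing Assimilation: no change — [hemivovyi]
  (2) Final Vowel Lowering: [hemivovyi] → [hemivovye]
  (3) Spirantization: no change — [hemivovye]
/huzolobu/:
  (1) Progressive Voicing Assimilation: no change — [huzolobu]
  (2) Final Vowel Lowering: [huzolobu] → [huzolobo]
  (3) Spirantization: [huzolobo] → [huzolovo]
/sokasabsa/:
  (1) Progressive Voicing Assimilation: [sokasabsa] → [sokasabza]
  (2) Final Vowel Lowering: no change — [sokasabza]
  (3) Spirantization: no change — [sokasabza]

[hemivovye], [huzolovo], [sokasabza]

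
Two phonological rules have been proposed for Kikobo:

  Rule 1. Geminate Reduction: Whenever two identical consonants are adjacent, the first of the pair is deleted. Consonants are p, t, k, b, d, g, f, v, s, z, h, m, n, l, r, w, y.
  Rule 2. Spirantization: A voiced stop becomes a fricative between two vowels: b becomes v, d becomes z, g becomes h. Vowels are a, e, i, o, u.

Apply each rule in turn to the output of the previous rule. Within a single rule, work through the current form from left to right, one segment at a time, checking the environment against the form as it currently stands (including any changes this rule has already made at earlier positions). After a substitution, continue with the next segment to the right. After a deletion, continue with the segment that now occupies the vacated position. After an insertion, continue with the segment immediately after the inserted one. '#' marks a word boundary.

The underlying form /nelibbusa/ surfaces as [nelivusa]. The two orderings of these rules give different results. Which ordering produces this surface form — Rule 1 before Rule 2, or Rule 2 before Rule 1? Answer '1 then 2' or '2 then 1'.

1 then 2

Order 1 then 2:
  1 Geminate Reduction: [nelibbusa] → [nelibusa]
  2 Spirantization: [nelibusa] → [nelivusa]
  result: [nelivusa]
Order 2 then 1:
  2 Spirantization: no change — [nelibbusa]
  1 Geminate Reduction: [nelibbusa] → [nelibusa]
  result: [nelibusa]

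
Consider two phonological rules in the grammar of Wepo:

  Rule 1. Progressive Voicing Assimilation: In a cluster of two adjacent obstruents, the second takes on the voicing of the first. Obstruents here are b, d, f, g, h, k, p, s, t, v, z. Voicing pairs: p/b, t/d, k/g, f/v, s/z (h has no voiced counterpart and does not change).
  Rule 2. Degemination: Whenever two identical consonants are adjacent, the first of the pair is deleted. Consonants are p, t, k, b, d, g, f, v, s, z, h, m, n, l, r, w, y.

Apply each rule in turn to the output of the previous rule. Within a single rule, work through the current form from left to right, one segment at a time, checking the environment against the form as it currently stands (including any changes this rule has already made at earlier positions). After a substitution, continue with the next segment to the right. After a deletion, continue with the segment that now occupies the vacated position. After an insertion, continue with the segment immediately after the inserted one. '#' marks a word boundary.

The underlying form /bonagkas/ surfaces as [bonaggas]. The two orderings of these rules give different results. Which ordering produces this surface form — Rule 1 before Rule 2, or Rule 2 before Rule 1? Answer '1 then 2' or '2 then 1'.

2 then 1

Order 1 then 2:
  1 Progressive Voicing Assimilation: [bonagkas] → [bonaggas]
  2 Degemination: [bonaggas] → [bonagas]
  result: [bonagas]
Order 2 then 1:
  2 Degemination: no change — [bonagkas]
  1 Progressive Voicing Assimilation: [bonagkas] → [bonaggas]
  result: [bonaggas]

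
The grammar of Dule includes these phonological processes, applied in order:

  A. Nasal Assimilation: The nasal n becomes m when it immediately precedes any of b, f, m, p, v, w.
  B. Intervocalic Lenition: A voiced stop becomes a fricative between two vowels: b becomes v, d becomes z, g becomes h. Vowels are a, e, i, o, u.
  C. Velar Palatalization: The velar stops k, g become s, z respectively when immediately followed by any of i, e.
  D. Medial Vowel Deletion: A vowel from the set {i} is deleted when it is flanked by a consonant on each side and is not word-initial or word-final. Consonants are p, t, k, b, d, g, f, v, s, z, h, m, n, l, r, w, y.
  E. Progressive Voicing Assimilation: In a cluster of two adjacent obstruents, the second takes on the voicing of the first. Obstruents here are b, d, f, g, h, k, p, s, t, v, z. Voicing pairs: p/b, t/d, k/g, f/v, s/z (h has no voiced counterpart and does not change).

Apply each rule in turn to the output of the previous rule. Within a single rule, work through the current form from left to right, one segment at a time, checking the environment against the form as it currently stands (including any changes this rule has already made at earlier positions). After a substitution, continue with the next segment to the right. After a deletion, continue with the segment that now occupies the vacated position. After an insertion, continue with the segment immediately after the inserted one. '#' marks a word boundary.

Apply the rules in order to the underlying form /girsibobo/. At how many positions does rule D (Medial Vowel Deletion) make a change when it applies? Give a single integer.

A Nasal Assimilation: no change — [girsibobo]
B Intervocalic Lenition: [girsibobo] → [girsivovo]
C Velar Palatalization: [girsivovo] → [zirsivovo]
D Medial Vowel Deletion: [zirsivovo] → [zrsvovo]
E Progressive Voicing Assimilation: [zrsvovo] → [zrsfovo]
Rule D changed 2 position(s).

2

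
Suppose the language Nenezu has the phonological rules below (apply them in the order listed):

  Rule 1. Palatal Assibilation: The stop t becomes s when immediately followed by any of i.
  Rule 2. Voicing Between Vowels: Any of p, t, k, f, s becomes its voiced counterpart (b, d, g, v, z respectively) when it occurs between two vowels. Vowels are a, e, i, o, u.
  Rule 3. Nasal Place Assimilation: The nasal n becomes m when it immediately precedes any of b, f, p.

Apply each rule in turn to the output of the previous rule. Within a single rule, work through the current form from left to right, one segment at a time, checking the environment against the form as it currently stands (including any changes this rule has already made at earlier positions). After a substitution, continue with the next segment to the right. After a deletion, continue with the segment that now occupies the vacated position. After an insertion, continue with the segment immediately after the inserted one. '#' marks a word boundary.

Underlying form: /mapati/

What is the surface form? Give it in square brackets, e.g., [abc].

Rule 1 Palatal Assibilation: [mapati] → [mapasi]
Rule 2 Voicing Between Vowels: [mapasi] → [mabazi]
Rule 3 Nasal Place Assimilation: no change — [mabazi]

[mabazi]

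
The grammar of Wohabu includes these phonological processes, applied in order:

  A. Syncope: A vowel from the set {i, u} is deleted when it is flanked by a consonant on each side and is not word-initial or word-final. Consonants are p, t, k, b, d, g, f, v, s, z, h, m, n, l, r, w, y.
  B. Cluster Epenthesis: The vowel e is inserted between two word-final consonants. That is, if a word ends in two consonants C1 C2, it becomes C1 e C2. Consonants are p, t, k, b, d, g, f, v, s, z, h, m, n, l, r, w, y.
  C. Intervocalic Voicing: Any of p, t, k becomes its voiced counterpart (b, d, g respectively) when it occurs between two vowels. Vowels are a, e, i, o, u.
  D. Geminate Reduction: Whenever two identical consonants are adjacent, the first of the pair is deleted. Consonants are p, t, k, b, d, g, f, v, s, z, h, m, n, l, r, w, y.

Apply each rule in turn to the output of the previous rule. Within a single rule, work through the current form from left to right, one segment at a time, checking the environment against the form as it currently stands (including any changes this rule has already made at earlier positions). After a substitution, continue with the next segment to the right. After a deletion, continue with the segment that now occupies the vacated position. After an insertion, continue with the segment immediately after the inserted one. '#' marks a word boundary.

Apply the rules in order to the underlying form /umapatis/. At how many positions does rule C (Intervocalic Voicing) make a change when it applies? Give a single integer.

2

A Syncope: [umapatis] → [umapats]
B Cluster Epenthesis: [umapats] → [umapates]
C Intervocalic Voicing: [umapates] → [umabades]
D Geminate Reduction: no change — [umabades]
Rule C changed 2 position(s).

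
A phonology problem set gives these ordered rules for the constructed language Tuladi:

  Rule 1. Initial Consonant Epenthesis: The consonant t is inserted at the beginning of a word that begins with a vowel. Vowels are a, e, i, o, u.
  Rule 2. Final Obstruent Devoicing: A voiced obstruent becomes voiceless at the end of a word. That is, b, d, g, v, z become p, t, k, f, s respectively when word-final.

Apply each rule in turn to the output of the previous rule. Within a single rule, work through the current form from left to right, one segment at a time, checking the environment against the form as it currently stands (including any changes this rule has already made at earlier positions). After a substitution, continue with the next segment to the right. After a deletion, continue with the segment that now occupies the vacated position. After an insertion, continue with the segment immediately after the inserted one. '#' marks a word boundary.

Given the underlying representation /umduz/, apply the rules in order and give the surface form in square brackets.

Rule 1 Initial Consonant Epenthesis: [umduz] → [tumduz]
Rule 2 Final Obstruent Devoicing: [tumduz] → [tumdus]

[tumdus]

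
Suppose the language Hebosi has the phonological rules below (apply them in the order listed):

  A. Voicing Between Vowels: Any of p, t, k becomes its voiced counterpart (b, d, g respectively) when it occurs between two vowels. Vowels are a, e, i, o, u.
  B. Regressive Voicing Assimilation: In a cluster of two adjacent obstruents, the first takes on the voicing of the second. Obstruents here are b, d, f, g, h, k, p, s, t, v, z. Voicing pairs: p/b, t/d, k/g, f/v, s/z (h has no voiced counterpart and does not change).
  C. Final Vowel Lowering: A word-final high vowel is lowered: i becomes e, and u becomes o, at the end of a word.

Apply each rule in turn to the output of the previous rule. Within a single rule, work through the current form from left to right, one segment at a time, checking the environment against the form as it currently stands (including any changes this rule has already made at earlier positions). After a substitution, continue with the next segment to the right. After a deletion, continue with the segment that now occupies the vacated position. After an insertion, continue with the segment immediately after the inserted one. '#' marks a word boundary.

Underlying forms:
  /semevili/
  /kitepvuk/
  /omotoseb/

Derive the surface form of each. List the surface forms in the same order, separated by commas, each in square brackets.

[semevile], [kidebvuk], [omodoseb]

/semevili/:
  A Voicing Between Vowels: no change — [semevili]
  B Regressive Voicing Assimilation: no change — [semevili]
  C Final Vowel Lowering: [semevili] → [semevile]
/kitepvuk/:
  A Voicing Between Vowels: [kitepvuk] → [kidepvuk]
  B Regressive Voicing Assimilation: [kidepvuk] → [kidebvuk]
  C Final Vowel Lowering: no change — [kidebvuk]
/omotoseb/:
  A Voicing Between Vowels: [omotoseb] → [omodoseb]
  B Regressive Voicing Assimilation: no change — [omodoseb]
  C Final Vowel Lowering: no change — [omodoseb]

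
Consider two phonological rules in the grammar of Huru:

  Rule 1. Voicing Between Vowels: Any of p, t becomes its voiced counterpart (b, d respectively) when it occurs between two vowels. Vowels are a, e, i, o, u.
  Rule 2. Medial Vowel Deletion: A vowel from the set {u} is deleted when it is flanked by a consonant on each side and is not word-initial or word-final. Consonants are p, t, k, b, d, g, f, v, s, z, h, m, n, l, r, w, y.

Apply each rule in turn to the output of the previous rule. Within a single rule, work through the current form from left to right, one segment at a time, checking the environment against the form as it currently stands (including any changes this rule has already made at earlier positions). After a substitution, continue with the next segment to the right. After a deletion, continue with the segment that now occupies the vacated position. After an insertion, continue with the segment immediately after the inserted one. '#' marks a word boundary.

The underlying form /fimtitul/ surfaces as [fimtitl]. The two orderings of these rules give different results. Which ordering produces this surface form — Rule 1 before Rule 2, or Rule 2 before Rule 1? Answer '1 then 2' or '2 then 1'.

2 then 1

Order 1 then 2:
  1 Voicing Between Vowels: [fimtitul] → [fimtidul]
  2 Medial Vowel Deletion: [fimtidul] → [fimtidl]
  result: [fimtidl]
Order 2 then 1:
  2 Medial Vowel Deletion: [fimtitul] → [fimtitl]
  1 Voicing Between Vowels: no change — [fimtitl]
  result: [fimtitl]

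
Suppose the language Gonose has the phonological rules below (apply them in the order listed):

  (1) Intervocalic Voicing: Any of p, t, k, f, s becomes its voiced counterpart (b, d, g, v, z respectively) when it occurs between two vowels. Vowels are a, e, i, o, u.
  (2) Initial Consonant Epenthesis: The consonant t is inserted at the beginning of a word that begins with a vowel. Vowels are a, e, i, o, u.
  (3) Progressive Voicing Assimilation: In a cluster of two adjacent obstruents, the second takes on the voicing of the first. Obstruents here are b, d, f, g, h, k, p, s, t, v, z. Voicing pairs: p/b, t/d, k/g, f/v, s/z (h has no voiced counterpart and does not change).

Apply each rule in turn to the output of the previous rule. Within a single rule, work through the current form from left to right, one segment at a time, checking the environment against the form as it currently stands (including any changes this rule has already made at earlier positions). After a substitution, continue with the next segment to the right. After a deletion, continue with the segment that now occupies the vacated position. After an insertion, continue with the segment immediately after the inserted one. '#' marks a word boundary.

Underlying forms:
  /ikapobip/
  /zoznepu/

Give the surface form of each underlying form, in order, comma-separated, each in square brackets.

[tigabobip], [zoznebu]

/ikapobip/:
  (1) Intervocalic Voicing: [ikapobip] → [igabobip]
  (2) Initial Consonant Epenthesis: [igabobip] → [tigabobip]
  (3) Progressive Voicing Assimilation: no change — [tigabobip]
/zoznepu/:
  (1) Intervocalic Voicing: [zoznepu] → [zoznebu]
  (2) Initial Consonant Epenthesis: no change — [zoznebu]
  (3) Progressive Voicing Assimilation: no change — [zoznebu]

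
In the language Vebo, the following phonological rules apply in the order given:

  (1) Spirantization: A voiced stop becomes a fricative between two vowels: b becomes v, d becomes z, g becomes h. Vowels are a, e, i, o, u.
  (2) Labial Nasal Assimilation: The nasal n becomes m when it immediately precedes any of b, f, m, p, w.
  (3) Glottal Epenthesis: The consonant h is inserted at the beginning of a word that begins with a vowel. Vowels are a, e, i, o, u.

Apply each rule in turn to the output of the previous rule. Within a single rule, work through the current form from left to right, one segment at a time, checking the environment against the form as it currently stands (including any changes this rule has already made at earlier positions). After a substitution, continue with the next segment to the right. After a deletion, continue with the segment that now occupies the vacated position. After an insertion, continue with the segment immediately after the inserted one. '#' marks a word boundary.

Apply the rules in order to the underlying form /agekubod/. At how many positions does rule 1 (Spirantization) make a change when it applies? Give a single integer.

2

(1) Spirantization: [agekubod] → [ahekuvod]
(2) Labial Nasal Assimilation: no change — [ahekuvod]
(3) Glottal Epenthesis: [ahekuvod] → [hahekuvod]
Rule 1 changed 2 position(s).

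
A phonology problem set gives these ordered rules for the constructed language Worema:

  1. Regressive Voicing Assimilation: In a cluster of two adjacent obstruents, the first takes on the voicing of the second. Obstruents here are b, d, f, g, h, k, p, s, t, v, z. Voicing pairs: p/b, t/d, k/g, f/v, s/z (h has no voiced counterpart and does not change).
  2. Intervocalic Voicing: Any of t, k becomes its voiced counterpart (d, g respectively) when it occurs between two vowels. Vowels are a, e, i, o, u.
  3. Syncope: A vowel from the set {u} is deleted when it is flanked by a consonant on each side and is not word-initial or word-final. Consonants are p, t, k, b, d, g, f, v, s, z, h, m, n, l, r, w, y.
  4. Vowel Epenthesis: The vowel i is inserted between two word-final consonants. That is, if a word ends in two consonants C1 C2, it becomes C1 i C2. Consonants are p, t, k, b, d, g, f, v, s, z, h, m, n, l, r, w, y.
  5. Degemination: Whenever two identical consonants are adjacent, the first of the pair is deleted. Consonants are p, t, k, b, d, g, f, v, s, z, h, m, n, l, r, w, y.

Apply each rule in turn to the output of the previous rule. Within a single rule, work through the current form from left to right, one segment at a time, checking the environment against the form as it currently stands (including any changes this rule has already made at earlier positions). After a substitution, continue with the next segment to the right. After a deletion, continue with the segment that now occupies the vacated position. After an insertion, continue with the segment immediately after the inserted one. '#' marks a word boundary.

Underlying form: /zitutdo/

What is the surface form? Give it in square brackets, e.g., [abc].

1 Regressive Voicing Assimilation: [zitutdo] → [zituddo]
2 Intervocalic Voicing: [zituddo] → [ziduddo]
3 Syncope: [ziduddo] → [zidddo]
4 Vowel Epenthesis: no change — [zidddo]
5 Degemination: [zidddo] → [zido]

[zido]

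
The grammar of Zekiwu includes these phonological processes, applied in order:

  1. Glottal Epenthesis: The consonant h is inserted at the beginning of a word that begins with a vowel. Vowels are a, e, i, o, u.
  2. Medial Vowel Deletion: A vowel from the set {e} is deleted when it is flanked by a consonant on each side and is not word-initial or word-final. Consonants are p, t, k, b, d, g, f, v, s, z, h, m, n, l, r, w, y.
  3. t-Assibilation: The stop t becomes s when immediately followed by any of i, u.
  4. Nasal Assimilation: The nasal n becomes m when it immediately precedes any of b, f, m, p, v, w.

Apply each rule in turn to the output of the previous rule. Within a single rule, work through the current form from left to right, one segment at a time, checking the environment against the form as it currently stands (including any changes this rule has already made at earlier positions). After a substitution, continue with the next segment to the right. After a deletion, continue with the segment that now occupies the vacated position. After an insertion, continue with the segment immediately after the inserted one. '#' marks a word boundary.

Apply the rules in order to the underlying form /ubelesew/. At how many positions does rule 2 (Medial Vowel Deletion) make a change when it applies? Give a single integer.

1 Glottal Epenthesis: [ubelesew] → [hubelesew]
2 Medial Vowel Deletion: [hubelesew] → [hublsw]
3 t-Assibilation: no change — [hublsw]
4 Nasal Assimilation: no change — [hublsw]
Rule 2 changed 3 position(s).

3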